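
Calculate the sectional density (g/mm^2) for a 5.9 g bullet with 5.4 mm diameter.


SD = m/d^2 = 5.9/5.4^2 = 0.2023 g/mm^2

0.2023 g/mm^2


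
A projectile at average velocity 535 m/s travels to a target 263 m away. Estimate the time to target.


t = d/v = 263/535 = 0.4916 s

0.4916 s


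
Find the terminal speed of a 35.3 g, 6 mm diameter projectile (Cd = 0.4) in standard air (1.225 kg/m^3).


A = pi*(d/2)^2 = pi*(6/2000)^2 = 2.82743e-05 m^2
vt = sqrt(2mg/(Cd*rho*A)) = sqrt(2*0.0353*9.81/(0.4 * 1.225 * 2.82743e-05)) = 223.6 m/s

223.6 m/s


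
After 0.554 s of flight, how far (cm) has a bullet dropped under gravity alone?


drop = 0.5*g*t^2 = 0.5*9.81*0.554^2 = 1.50542 m ≈ 150.5 cm

150.5 cm


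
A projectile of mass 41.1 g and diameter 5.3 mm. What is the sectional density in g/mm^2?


SD = m/d^2 = 41.1/5.3^2 = 1.463 g/mm^2

1.463 g/mm^2


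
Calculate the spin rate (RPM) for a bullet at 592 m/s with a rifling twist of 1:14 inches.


twist_m = 14*0.0254 = 0.3556 m
spin = v/twist = 592/0.3556 = 1664.792 rev/s
RPM = spin*60 = 1664.792*60 ≈ 99888 RPM

99888 RPM


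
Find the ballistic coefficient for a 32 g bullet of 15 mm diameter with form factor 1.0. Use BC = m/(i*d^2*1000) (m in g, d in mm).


BC = m/(i*d^2*1000) = 32/(1.0 * 15^2 * 1000) = 0.0001422

0.0001422


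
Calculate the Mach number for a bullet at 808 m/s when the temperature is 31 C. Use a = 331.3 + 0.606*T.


a = 331.3 + 0.606*(31) = 350.086 m/s
M = v/a = 808/350.086 = 2.308

2.308


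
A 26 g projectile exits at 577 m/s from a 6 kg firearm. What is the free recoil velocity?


v_recoil = m_p * v_p / m_gun = 0.026 * 577 / 6 = 2.5 m/s

2.5 m/s


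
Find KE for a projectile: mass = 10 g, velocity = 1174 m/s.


E = 0.5*m*v^2 = 0.5*0.01*1174^2 = 6891 J

6891 J


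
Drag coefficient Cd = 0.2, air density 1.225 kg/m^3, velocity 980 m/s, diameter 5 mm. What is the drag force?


A = pi*(d/2)^2 = pi*(5/2000)^2 = 1.96350e-05 m^2
Fd = 0.5*Cd*rho*A*v^2 = 0.5*0.2*1.225*1.96350e-05*980^2 = 2.31 N

2.31 N


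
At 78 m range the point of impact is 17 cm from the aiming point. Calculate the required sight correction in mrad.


1 mrad subtends 1 cm per 10 m of range, so adj = error_cm / (dist_m / 10) = 17 / (78/10) = 2.179 mrad

2.179 mrad


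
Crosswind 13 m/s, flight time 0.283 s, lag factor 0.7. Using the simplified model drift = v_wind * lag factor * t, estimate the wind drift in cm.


drift = v_wind * lag * t = 13 * 0.7 * 0.283 = 2.5753 m ≈ 257.5 cm

257.5 cm


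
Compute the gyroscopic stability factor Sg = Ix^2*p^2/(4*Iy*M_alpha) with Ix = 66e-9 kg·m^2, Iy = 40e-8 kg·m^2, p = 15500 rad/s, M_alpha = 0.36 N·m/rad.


Sg = Ix^2 * p^2 / (4 * Iy * M_alpha) = (66e-9)^2 * 15500^2 / (4 * 40e-8 * 0.36) = 1.817

1.817


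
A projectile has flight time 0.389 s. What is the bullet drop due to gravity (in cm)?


drop = 0.5*g*t^2 = 0.5*9.81*0.389^2 = 0.74223 m ≈ 74.22 cm

74.22 cm


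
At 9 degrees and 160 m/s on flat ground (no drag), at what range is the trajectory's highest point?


R = v0^2*sin(2*theta)/g = 160^2*sin(2*9°)/9.81 = 806.405 m
apex_dist = R/2 = 806.405/2 = 403.2 m

403.2 m


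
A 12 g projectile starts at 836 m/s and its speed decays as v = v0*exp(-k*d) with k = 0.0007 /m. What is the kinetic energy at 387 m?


v = v0*exp(-k*d) = 836*exp(-0.0007*387) = 637.611 m/s
E = 0.5*m*v^2 = 0.5*0.012*637.611^2 = 2439 J

2439 J


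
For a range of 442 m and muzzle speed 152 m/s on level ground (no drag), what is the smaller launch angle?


sin(2*theta) = R*g/v0^2 = 442*9.81/152^2 = 0.187674, theta = arcsin(0.187674)/2 = 5.409°

5.409 degrees


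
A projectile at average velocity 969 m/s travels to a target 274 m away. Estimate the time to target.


t = d/v = 274/969 = 0.2828 s

0.2828 s


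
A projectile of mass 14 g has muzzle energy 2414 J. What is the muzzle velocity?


v = sqrt(2*E/m) = sqrt(2*2414/0.014) = 587.2 m/s

587.2 m/s


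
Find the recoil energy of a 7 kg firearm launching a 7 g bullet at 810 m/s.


v_r = m_p*v_p/m_gun = 0.007*810/7 = 0.81 m/s, E_r = 0.5*m_gun*v_r^2 = 0.5*7*0.81^2 = 2.296 J

2.296 J


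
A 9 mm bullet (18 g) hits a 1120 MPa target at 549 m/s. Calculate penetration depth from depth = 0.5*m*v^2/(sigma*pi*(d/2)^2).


A = pi*(d/2)^2 = pi*(9/2)^2 = 63.6173 mm^2
E = 0.5*m*v^2 = 0.5*0.018*549^2 = 2712.61 J
depth = E/(sigma*A) = 2712.61 J / (1120 MPa * 63.6173 mm^2) = 2712.61/(1120 * 63.6173) m = 0.038071 m ≈ 38.07 mm

38.07 mm


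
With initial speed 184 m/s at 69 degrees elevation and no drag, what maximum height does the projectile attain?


H = (v0*sin(theta))^2 / (2g) = (184*sin(69°))^2 / (2*9.81) = 1504 m

1504 m


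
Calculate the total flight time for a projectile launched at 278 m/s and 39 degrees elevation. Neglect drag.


T = 2*v0*sin(theta)/g = 2*278*sin(39°)/9.81 = 35.67 s

35.67 s


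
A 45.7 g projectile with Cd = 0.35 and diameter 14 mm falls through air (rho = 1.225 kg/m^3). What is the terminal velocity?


A = pi*(d/2)^2 = pi*(14/2000)^2 = 1.53938e-04 m^2
vt = sqrt(2mg/(Cd*rho*A)) = sqrt(2*0.0457*9.81/(0.35 * 1.225 * 1.53938e-04)) = 116.6 m/s

116.6 m/s


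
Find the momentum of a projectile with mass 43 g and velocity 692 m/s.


p = m*v = 0.043*692 = 29.76 kg·m/s

29.76 kg·m/s


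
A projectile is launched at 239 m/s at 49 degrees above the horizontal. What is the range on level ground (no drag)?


R = v0^2 * sin(2*theta) / g = 239^2 * sin(2*49°) / 9.81 = 5766 m

5766 m


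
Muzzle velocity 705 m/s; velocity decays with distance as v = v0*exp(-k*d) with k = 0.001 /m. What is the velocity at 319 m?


v = v0*exp(-k*d) = 705*exp(-0.001*319) = 512.4 m/s

512.4 m/s


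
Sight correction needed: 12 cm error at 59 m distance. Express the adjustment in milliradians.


1 mrad subtends 1 cm per 10 m of range, so adj = error_cm / (dist_m / 10) = 12 / (59/10) = 2.034 mrad

2.034 mrad


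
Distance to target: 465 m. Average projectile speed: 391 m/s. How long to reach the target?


t = d/v = 465/391 = 1.189 s

1.189 s


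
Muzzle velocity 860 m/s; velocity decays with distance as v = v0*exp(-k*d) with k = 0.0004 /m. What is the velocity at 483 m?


v = v0*exp(-k*d) = 860*exp(-0.0004*483) = 708.9 m/s

708.9 m/s


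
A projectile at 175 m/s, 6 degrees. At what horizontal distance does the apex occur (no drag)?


R = v0^2*sin(2*theta)/g = 175^2*sin(2*6°)/9.81 = 649.062 m
apex_dist = R/2 = 649.062/2 = 324.5 m

324.5 m


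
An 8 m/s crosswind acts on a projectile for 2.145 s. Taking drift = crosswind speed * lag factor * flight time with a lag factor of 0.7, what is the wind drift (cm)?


drift = v_wind * lag * t = 8 * 0.7 * 2.145 = 12.012 m ≈ 1201 cm

1201 cm


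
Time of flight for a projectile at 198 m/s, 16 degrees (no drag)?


T = 2*v0*sin(theta)/g = 2*198*sin(16°)/9.81 = 11.13 s

11.13 s


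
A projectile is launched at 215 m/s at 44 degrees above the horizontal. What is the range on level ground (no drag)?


R = v0^2 * sin(2*theta) / g = 215^2 * sin(2*44°) / 9.81 = 4709 m

4709 m


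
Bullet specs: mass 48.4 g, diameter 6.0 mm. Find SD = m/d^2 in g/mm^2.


SD = m/d^2 = 48.4/6.0^2 = 1.344 g/mm^2

1.344 g/mm^2


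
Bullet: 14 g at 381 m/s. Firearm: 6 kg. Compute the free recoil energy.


v_r = m_p*v_p/m_gun = 0.014*381/6 = 0.889 m/s, E_r = 0.5*m_gun*v_r^2 = 0.5*6*0.889^2 = 2.371 J

2.371 J


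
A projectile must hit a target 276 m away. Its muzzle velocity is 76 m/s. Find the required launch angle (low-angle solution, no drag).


sin(2*theta) = R*g/v0^2 = 276*9.81/76^2 = 0.46876, theta = arcsin(0.46876)/2 = 13.98°

13.98 degrees


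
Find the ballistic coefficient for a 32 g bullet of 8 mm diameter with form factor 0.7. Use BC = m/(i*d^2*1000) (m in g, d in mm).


BC = m/(i*d^2*1000) = 32/(0.7 * 8^2 * 1000) = 0.0007143

0.0007143


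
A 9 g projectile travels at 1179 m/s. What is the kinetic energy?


E = 0.5*m*v^2 = 0.5*0.009*1179^2 = 6255 J

6255 J


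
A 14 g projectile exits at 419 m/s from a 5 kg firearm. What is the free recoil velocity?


v_recoil = m_p * v_p / m_gun = 0.014 * 419 / 5 = 1.173 m/s

1.173 m/s


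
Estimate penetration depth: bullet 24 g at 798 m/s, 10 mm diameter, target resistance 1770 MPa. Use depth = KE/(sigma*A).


A = pi*(d/2)^2 = pi*(10/2)^2 = 78.5398 mm^2
E = 0.5*m*v^2 = 0.5*0.024*798^2 = 7641.65 J
depth = E/(sigma*A) = 7641.65 J / (1770 MPa * 78.5398 mm^2) = 7641.65/(1770 * 78.5398) m = 0.0549698 m ≈ 54.97 mm

54.97 mm


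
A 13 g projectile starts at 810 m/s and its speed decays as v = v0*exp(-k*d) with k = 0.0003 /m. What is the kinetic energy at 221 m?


v = v0*exp(-k*d) = 810*exp(-0.0003*221) = 758.039 m/s
E = 0.5*m*v^2 = 0.5*0.013*758.039^2 = 3735 J

3735 J


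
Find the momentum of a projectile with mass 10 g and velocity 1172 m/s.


p = m*v = 0.01*1172 = 11.72 kg·m/s

11.72 kg·m/s


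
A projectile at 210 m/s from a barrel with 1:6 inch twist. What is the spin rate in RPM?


twist_m = 6*0.0254 = 0.1524 m
spin = v/twist = 210/0.1524 = 1377.953 rev/s
RPM = spin*60 = 1377.953*60 ≈ 82677 RPM

82677 RPM


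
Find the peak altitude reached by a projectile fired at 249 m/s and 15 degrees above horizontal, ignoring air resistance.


H = (v0*sin(theta))^2 / (2g) = (249*sin(15°))^2 / (2*9.81) = 211.7 m

211.7 m


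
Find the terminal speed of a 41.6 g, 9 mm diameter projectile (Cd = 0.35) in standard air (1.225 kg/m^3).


A = pi*(d/2)^2 = pi*(9/2000)^2 = 6.36173e-05 m^2
vt = sqrt(2mg/(Cd*rho*A)) = sqrt(2*0.0416*9.81/(0.35 * 1.225 * 6.36173e-05)) = 173 m/s

173 m/s


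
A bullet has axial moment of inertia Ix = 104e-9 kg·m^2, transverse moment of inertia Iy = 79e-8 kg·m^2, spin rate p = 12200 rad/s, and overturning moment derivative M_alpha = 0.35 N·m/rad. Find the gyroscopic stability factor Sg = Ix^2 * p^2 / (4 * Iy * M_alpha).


Sg = Ix^2 * p^2 / (4 * Iy * M_alpha) = (104e-9)^2 * 12200^2 / (4 * 79e-8 * 0.35) = 1.456

1.456


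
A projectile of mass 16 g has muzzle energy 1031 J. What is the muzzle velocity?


v = sqrt(2*E/m) = sqrt(2*1031/0.016) = 359 m/s

359 m/s


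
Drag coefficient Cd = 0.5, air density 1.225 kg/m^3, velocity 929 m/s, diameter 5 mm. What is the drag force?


A = pi*(d/2)^2 = pi*(5/2000)^2 = 1.96350e-05 m^2
Fd = 0.5*Cd*rho*A*v^2 = 0.5*0.5*1.225*1.96350e-05*929^2 = 5.19 N

5.19 N


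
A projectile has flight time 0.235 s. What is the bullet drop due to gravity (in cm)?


drop = 0.5*g*t^2 = 0.5*9.81*0.235^2 = 0.270879 m ≈ 27.09 cm

27.09 cm


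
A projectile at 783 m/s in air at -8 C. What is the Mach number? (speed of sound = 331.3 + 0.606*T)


a = 331.3 + 0.606*(-8) = 326.452 m/s
M = v/a = 783/326.452 = 2.399

2.399


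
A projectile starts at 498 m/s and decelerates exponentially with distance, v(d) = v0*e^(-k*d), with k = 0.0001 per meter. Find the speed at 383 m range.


v = v0*exp(-k*d) = 498*exp(-0.0001*383) = 479.3 m/s

479.3 m/s


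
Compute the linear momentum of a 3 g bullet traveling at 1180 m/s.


p = m*v = 0.003*1180 = 3.54 kg·m/s

3.54 kg·m/s


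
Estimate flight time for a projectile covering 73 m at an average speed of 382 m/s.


t = d/v = 73/382 = 0.1911 s

0.1911 s


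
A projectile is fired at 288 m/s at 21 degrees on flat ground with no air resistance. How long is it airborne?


T = 2*v0*sin(theta)/g = 2*288*sin(21°)/9.81 = 21.04 s

21.04 s


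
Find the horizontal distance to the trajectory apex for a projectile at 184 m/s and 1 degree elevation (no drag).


R = v0^2*sin(2*theta)/g = 184^2*sin(2*1°)/9.81 = 120.444 m
apex_dist = R/2 = 120.444/2 = 60.22 m

60.22 m


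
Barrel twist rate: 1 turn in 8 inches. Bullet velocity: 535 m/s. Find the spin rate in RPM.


twist_m = 8*0.0254 = 0.2032 m
spin = v/twist = 535/0.2032 = 2632.874 rev/s
RPM = spin*60 = 2632.874*60 ≈ 157972 RPM

157972 RPM


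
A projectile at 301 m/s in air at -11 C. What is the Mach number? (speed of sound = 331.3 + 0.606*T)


a = 331.3 + 0.606*(-11) = 324.634 m/s
M = v/a = 301/324.634 = 0.9272

0.9272


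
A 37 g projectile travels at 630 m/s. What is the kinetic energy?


E = 0.5*m*v^2 = 0.5*0.037*630^2 = 7343 J

7343 J


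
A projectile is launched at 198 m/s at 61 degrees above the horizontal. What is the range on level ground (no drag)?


R = v0^2 * sin(2*theta) / g = 198^2 * sin(2*61°) / 9.81 = 3389 m

3389 m


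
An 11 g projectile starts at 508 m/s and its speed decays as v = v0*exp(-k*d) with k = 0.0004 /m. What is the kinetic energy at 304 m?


v = v0*exp(-k*d) = 508*exp(-0.0004*304) = 449.835 m/s
E = 0.5*m*v^2 = 0.5*0.011*449.835^2 = 1113 J

1113 J


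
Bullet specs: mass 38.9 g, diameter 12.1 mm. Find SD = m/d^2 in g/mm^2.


SD = m/d^2 = 38.9/12.1^2 = 0.2657 g/mm^2

0.2657 g/mm^2


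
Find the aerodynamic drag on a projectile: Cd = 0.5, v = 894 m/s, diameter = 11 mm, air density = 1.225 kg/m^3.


A = pi*(d/2)^2 = pi*(11/2000)^2 = 9.50332e-05 m^2
Fd = 0.5*Cd*rho*A*v^2 = 0.5*0.5*1.225*9.50332e-05*894^2 = 23.26 N

23.26 N


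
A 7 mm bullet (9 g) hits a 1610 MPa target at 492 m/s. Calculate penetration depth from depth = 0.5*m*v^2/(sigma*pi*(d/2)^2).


A = pi*(d/2)^2 = pi*(7/2)^2 = 38.4845 mm^2
E = 0.5*m*v^2 = 0.5*0.009*492^2 = 1089.29 J
depth = E/(sigma*A) = 1089.29 J / (1610 MPa * 38.4845 mm^2) = 1089.29/(1610 * 38.4845) m = 0.0175805 m ≈ 17.58 mm

17.58 mm


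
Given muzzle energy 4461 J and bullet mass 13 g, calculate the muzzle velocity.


v = sqrt(2*E/m) = sqrt(2*4461/0.013) = 828.4 m/s

828.4 m/s


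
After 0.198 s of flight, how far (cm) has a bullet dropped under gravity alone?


drop = 0.5*g*t^2 = 0.5*9.81*0.198^2 = 0.192296 m ≈ 19.23 cm

19.23 cm


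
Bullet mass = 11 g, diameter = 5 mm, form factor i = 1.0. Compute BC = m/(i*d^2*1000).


BC = m/(i*d^2*1000) = 11/(1.0 * 5^2 * 1000) = 0.00044

0.00044


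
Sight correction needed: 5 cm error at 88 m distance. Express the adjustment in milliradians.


1 mrad subtends 1 cm per 10 m of range, so adj = error_cm / (dist_m / 10) = 5 / (88/10) = 0.5682 mrad

0.5682 mrad


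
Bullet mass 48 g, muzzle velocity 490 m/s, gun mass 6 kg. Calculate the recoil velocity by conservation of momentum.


v_recoil = m_p * v_p / m_gun = 0.048 * 490 / 6 = 3.92 m/s

3.92 m/s


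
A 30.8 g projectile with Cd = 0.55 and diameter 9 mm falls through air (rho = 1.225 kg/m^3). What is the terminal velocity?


A = pi*(d/2)^2 = pi*(9/2000)^2 = 6.36173e-05 m^2
vt = sqrt(2mg/(Cd*rho*A)) = sqrt(2*0.0308*9.81/(0.55 * 1.225 * 6.36173e-05)) = 118.7 m/s

118.7 m/s


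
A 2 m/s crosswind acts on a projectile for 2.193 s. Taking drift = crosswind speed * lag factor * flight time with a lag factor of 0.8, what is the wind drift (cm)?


drift = v_wind * lag * t = 2 * 0.8 * 2.193 = 3.5088 m ≈ 350.9 cm

350.9 cm


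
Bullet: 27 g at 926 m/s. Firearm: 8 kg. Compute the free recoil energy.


v_r = m_p*v_p/m_gun = 0.027*926/8 = 3.12525 m/s, E_r = 0.5*m_gun*v_r^2 = 0.5*8*3.12525^2 = 39.07 J

39.07 J


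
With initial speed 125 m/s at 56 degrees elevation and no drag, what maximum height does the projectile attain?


H = (v0*sin(theta))^2 / (2g) = (125*sin(56°))^2 / (2*9.81) = 547.4 m

547.4 m


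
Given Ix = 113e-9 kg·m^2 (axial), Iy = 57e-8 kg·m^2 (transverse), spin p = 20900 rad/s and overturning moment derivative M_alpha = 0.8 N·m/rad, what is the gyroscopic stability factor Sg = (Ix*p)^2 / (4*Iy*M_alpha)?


Sg = Ix^2 * p^2 / (4 * Iy * M_alpha) = (113e-9)^2 * 20900^2 / (4 * 57e-8 * 0.8) = 3.058

3.058


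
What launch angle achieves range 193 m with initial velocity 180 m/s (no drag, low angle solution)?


sin(2*theta) = R*g/v0^2 = 193*9.81/180^2 = 0.0584361, theta = arcsin(0.0584361)/2 = 1.675°

1.675 degrees


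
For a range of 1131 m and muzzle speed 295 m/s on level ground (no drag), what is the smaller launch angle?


sin(2*theta) = R*g/v0^2 = 1131*9.81/295^2 = 0.127493, theta = arcsin(0.127493)/2 = 3.662°

3.662 degrees


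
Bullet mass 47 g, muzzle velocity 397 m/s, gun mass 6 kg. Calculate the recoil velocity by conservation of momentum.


v_recoil = m_p * v_p / m_gun = 0.047 * 397 / 6 = 3.11 m/s

3.11 m/s


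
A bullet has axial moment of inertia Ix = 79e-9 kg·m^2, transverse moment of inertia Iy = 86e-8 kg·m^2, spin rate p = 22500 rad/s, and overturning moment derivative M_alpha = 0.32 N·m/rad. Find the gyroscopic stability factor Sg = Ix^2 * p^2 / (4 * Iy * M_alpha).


Sg = Ix^2 * p^2 / (4 * Iy * M_alpha) = (79e-9)^2 * 22500^2 / (4 * 86e-8 * 0.32) = 2.87

2.87


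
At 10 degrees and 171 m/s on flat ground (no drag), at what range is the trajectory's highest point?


R = v0^2*sin(2*theta)/g = 171^2*sin(2*10°)/9.81 = 1019.47 m
apex_dist = R/2 = 1019.47/2 = 509.7 m

509.7 m


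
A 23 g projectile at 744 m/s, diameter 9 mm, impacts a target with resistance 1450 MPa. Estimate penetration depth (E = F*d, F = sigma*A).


A = pi*(d/2)^2 = pi*(9/2)^2 = 63.6173 mm^2
E = 0.5*m*v^2 = 0.5*0.023*744^2 = 6365.66 J
depth = E/(sigma*A) = 6365.66 J / (1450 MPa * 63.6173 mm^2) = 6365.66/(1450 * 63.6173) m = 0.0690082 m ≈ 69.01 mm

69.01 mm


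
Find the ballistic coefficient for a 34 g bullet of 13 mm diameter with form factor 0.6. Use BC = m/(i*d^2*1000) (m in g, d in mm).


BC = m/(i*d^2*1000) = 34/(0.6 * 13^2 * 1000) = 0.0003353

0.0003353


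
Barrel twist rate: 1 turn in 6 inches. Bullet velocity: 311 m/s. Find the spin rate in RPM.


twist_m = 6*0.0254 = 0.1524 m
spin = v/twist = 311/0.1524 = 2040.682 rev/s
RPM = spin*60 = 2040.682*60 ≈ 122441 RPM

122441 RPM


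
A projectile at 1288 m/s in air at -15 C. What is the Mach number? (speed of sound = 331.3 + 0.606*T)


a = 331.3 + 0.606*(-15) = 322.21 m/s
M = v/a = 1288/322.21 = 3.997

3.997


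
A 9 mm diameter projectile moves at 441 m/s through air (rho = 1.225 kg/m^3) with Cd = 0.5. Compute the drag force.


A = pi*(d/2)^2 = pi*(9/2000)^2 = 6.36173e-05 m^2
Fd = 0.5*Cd*rho*A*v^2 = 0.5*0.5*1.225*6.36173e-05*441^2 = 3.789 N

3.789 N


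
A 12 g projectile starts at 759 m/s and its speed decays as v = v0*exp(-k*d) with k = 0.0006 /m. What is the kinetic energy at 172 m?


v = v0*exp(-k*d) = 759*exp(-0.0006*172) = 684.577 m/s
E = 0.5*m*v^2 = 0.5*0.012*684.577^2 = 2812 J

2812 J


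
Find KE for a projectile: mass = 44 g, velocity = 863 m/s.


E = 0.5*m*v^2 = 0.5*0.044*863^2 = 16385 J

16385 J


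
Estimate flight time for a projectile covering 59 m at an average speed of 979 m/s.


t = d/v = 59/979 = 0.06027 s

0.06027 s


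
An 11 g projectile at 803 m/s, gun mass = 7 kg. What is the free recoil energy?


v_r = m_p*v_p/m_gun = 0.011*803/7 = 1.26186 m/s, E_r = 0.5*m_gun*v_r^2 = 0.5*7*1.26186^2 = 5.573 J

5.573 J


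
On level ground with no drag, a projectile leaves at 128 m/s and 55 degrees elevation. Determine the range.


R = v0^2 * sin(2*theta) / g = 128^2 * sin(2*55°) / 9.81 = 1569 m

1569 m


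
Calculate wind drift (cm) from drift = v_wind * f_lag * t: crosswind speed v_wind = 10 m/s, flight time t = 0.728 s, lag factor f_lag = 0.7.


drift = v_wind * lag * t = 10 * 0.7 * 0.728 = 5.096 m ≈ 509.6 cm

509.6 cm


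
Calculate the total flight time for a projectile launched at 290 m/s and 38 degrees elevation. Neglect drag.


T = 2*v0*sin(theta)/g = 2*290*sin(38°)/9.81 = 36.4 s

36.4 s


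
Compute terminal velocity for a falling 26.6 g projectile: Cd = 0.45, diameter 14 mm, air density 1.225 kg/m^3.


A = pi*(d/2)^2 = pi*(14/2000)^2 = 1.53938e-04 m^2
vt = sqrt(2mg/(Cd*rho*A)) = sqrt(2*0.0266*9.81/(0.45 * 1.225 * 1.53938e-04)) = 78.42 m/s

78.42 m/s


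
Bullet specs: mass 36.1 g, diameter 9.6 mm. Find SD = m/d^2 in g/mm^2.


SD = m/d^2 = 36.1/9.6^2 = 0.3917 g/mm^2

0.3917 g/mm^2


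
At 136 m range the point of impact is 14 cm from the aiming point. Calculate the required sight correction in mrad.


1 mrad subtends 1 cm per 10 m of range, so adj = error_cm / (dist_m / 10) = 14 / (136/10) = 1.029 mrad

1.029 mrad


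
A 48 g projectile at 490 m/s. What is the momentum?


p = m*v = 0.048*490 = 23.52 kg·m/s

23.52 kg·m/s


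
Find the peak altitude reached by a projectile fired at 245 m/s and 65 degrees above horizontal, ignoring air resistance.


H = (v0*sin(theta))^2 / (2g) = (245*sin(65°))^2 / (2*9.81) = 2513 m

2513 m


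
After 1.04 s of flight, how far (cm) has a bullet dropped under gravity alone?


drop = 0.5*g*t^2 = 0.5*9.81*1.04^2 = 5.30525 m ≈ 530.5 cm

530.5 cm


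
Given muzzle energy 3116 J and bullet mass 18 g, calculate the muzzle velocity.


v = sqrt(2*E/m) = sqrt(2*3116/0.018) = 588.4 m/s

588.4 m/s


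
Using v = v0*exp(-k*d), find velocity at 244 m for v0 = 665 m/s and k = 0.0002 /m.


v = v0*exp(-k*d) = 665*exp(-0.0002*244) = 633.3 m/s

633.3 m/s


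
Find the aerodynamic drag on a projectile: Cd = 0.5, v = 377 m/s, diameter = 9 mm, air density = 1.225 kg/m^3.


A = pi*(d/2)^2 = pi*(9/2000)^2 = 6.36173e-05 m^2
Fd = 0.5*Cd*rho*A*v^2 = 0.5*0.5*1.225*6.36173e-05*377^2 = 2.769 N

2.769 N


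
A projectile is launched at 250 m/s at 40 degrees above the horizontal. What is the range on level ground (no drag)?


R = v0^2 * sin(2*theta) / g = 250^2 * sin(2*40°) / 9.81 = 6274 m

6274 m


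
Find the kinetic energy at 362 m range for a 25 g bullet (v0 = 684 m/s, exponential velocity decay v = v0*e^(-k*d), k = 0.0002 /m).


v = v0*exp(-k*d) = 684*exp(-0.0002*362) = 636.229 m/s
E = 0.5*m*v^2 = 0.5*0.025*636.229^2 = 5060 J

5060 J


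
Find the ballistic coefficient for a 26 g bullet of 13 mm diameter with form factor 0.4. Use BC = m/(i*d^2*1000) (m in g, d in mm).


BC = m/(i*d^2*1000) = 26/(0.4 * 13^2 * 1000) = 0.0003846

0.0003846


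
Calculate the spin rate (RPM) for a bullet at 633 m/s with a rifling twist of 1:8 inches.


twist_m = 8*0.0254 = 0.2032 m
spin = v/twist = 633/0.2032 = 3115.157 rev/s
RPM = spin*60 = 3115.157*60 ≈ 186909 RPM

186909 RPM


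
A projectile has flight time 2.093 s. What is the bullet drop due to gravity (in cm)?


drop = 0.5*g*t^2 = 0.5*9.81*2.093^2 = 21.4871 m ≈ 2149 cm

2149 cm


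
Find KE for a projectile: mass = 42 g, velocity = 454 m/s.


E = 0.5*m*v^2 = 0.5*0.042*454^2 = 4328 J

4328 J


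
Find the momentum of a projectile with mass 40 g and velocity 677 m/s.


p = m*v = 0.04*677 = 27.08 kg·m/s

27.08 kg·m/s


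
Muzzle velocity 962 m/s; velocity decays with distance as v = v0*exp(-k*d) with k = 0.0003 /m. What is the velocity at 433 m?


v = v0*exp(-k*d) = 962*exp(-0.0003*433) = 844.8 m/s

844.8 m/s


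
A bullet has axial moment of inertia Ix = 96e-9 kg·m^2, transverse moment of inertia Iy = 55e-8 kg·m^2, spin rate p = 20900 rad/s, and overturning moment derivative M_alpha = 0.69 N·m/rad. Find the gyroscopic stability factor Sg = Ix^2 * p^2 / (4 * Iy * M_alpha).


Sg = Ix^2 * p^2 / (4 * Iy * M_alpha) = (96e-9)^2 * 20900^2 / (4 * 55e-8 * 0.69) = 2.652

2.652


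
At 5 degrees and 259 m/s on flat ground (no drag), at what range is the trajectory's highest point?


R = v0^2*sin(2*theta)/g = 259^2*sin(2*5°)/9.81 = 1187.41 m
apex_dist = R/2 = 1187.41/2 = 593.7 m

593.7 m


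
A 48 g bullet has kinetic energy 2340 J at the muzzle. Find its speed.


v = sqrt(2*E/m) = sqrt(2*2340/0.048) = 312.2 m/s

312.2 m/s


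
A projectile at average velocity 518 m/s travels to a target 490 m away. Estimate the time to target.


t = d/v = 490/518 = 0.9459 s

0.9459 s


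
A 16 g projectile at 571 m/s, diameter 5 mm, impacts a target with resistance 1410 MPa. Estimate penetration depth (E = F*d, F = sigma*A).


A = pi*(d/2)^2 = pi*(5/2)^2 = 19.635 mm^2
E = 0.5*m*v^2 = 0.5*0.016*571^2 = 2608.33 J
depth = E/(sigma*A) = 2608.33 J / (1410 MPa * 19.635 mm^2) = 2608.33/(1410 * 19.635) m = 0.0942135 m ≈ 94.21 mm

94.21 mm


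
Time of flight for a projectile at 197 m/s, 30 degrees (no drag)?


T = 2*v0*sin(theta)/g = 2*197*sin(30°)/9.81 = 20.08 s

20.08 s


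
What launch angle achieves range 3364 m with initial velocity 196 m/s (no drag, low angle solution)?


sin(2*theta) = R*g/v0^2 = 3364*9.81/196^2 = 0.859039, theta = arcsin(0.859039)/2 = 29.6°

29.6 degrees


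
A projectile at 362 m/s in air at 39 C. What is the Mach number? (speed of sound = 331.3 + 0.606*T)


a = 331.3 + 0.606*(39) = 354.934 m/s
M = v/a = 362/354.934 = 1.02

1.02


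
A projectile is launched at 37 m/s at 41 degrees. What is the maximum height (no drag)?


H = (v0*sin(theta))^2 / (2g) = (37*sin(41°))^2 / (2*9.81) = 30.03 m

30.03 m


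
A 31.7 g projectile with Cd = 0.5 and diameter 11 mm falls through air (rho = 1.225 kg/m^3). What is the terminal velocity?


A = pi*(d/2)^2 = pi*(11/2000)^2 = 9.50332e-05 m^2
vt = sqrt(2mg/(Cd*rho*A)) = sqrt(2*0.0317*9.81/(0.5 * 1.225 * 9.50332e-05)) = 103.4 m/s

103.4 m/s


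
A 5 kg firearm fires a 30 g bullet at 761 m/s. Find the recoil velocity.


v_recoil = m_p * v_p / m_gun = 0.03 * 761 / 5 = 4.566 m/s

4.566 m/s


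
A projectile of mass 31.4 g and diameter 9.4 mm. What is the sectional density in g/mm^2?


SD = m/d^2 = 31.4/9.4^2 = 0.3554 g/mm^2

0.3554 g/mm^2


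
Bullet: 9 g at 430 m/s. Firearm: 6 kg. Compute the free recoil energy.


v_r = m_p*v_p/m_gun = 0.009*430/6 = 0.645 m/s, E_r = 0.5*m_gun*v_r^2 = 0.5*6*0.645^2 = 1.248 J

1.248 J


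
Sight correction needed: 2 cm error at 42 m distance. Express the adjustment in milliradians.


1 mrad subtends 1 cm per 10 m of range, so adj = error_cm / (dist_m / 10) = 2 / (42/10) = 0.4762 mrad

0.4762 mrad


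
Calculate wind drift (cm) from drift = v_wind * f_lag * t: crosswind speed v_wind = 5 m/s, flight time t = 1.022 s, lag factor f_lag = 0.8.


drift = v_wind * lag * t = 5 * 0.8 * 1.022 = 4.088 m ≈ 408.8 cm

408.8 cm


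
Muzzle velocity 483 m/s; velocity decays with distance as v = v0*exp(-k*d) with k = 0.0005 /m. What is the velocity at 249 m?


v = v0*exp(-k*d) = 483*exp(-0.0005*249) = 426.5 m/s

426.5 m/s


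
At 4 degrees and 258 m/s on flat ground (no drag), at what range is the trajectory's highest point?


R = v0^2*sin(2*theta)/g = 258^2*sin(2*4°)/9.81 = 944.334 m
apex_dist = R/2 = 944.334/2 = 472.2 m

472.2 m


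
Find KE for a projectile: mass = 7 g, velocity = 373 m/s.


E = 0.5*m*v^2 = 0.5*0.007*373^2 = 487 J

487 J


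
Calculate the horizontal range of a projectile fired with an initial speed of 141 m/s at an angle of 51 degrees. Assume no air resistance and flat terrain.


R = v0^2 * sin(2*theta) / g = 141^2 * sin(2*51°) / 9.81 = 1982 m

1982 m


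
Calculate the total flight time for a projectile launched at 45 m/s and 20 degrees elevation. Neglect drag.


T = 2*v0*sin(theta)/g = 2*45*sin(20°)/9.81 = 3.138 s

3.138 s


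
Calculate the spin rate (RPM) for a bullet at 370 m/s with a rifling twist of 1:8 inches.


twist_m = 8*0.0254 = 0.2032 m
spin = v/twist = 370/0.2032 = 1820.866 rev/s
RPM = spin*60 = 1820.866*60 ≈ 109252 RPM

109252 RPM


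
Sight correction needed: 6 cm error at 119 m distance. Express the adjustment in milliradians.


1 mrad subtends 1 cm per 10 m of range, so adj = error_cm / (dist_m / 10) = 6 / (119/10) = 0.5042 mrad

0.5042 mrad


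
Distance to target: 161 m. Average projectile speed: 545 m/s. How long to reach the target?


t = d/v = 161/545 = 0.2954 s

0.2954 s


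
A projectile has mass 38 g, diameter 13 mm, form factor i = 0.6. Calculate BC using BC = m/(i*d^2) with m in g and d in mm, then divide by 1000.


BC = m/(i*d^2*1000) = 38/(0.6 * 13^2 * 1000) = 0.0003748

0.0003748


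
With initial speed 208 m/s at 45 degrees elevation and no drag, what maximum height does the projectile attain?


H = (v0*sin(theta))^2 / (2g) = (208*sin(45°))^2 / (2*9.81) = 1103 m

1103 m


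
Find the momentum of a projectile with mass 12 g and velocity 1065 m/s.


p = m*v = 0.012*1065 = 12.78 kg·m/s

12.78 kg·m/s


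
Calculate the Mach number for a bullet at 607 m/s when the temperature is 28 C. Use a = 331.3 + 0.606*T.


a = 331.3 + 0.606*(28) = 348.268 m/s
M = v/a = 607/348.268 = 1.743

1.743


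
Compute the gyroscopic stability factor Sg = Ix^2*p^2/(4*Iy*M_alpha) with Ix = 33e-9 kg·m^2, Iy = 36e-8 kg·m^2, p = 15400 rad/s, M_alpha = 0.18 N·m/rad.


Sg = Ix^2 * p^2 / (4 * Iy * M_alpha) = (33e-9)^2 * 15400^2 / (4 * 36e-8 * 0.18) = 0.9964

0.9964


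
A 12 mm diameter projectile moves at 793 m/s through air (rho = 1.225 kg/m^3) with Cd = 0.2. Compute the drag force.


A = pi*(d/2)^2 = pi*(12/2000)^2 = 1.13097e-04 m^2
Fd = 0.5*Cd*rho*A*v^2 = 0.5*0.2*1.225*1.13097e-04*793^2 = 8.712 N

8.712 N


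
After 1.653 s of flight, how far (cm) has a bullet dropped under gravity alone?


drop = 0.5*g*t^2 = 0.5*9.81*1.653^2 = 13.4025 m ≈ 1340 cm

1340 cm


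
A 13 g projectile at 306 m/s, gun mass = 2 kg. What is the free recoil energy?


v_r = m_p*v_p/m_gun = 0.013*306/2 = 1.989 m/s, E_r = 0.5*m_gun*v_r^2 = 0.5*2*1.989^2 = 3.956 J

3.956 J


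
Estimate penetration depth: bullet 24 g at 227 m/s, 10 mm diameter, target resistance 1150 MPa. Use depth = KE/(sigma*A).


A = pi*(d/2)^2 = pi*(10/2)^2 = 78.5398 mm^2
E = 0.5*m*v^2 = 0.5*0.024*227^2 = 618.348 J
depth = E/(sigma*A) = 618.348 J / (1150 MPa * 78.5398 mm^2) = 618.348/(1150 * 78.5398) m = 0.00684613 m ≈ 6.846 mm

6.846 mm


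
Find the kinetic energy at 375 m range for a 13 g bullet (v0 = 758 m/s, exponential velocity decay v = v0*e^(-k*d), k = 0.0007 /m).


v = v0*exp(-k*d) = 758*exp(-0.0007*375) = 582.998 m/s
E = 0.5*m*v^2 = 0.5*0.013*582.998^2 = 2209 J

2209 J


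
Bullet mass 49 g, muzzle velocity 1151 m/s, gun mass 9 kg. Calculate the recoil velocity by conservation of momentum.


v_recoil = m_p * v_p / m_gun = 0.049 * 1151 / 9 = 6.267 m/s

6.267 m/s


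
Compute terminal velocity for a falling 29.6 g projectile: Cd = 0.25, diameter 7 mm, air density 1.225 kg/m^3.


A = pi*(d/2)^2 = pi*(7/2000)^2 = 3.84845e-05 m^2
vt = sqrt(2mg/(Cd*rho*A)) = sqrt(2*0.0296*9.81/(0.25 * 1.225 * 3.84845e-05)) = 222 m/s

222 m/s


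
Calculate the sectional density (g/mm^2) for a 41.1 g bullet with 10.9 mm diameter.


SD = m/d^2 = 41.1/10.9^2 = 0.3459 g/mm^2

0.3459 g/mm^2


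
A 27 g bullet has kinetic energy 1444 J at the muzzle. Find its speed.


v = sqrt(2*E/m) = sqrt(2*1444/0.027) = 327.1 m/s

327.1 m/s


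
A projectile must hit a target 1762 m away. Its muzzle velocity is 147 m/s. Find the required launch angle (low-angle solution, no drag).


sin(2*theta) = R*g/v0^2 = 1762*9.81/147^2 = 0.799908, theta = arcsin(0.799908)/2 = 26.56°

26.56 degrees


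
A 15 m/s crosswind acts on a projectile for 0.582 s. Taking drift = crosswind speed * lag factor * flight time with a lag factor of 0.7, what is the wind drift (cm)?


drift = v_wind * lag * t = 15 * 0.7 * 0.582 = 6.111 m ≈ 611.1 cm

611.1 cm


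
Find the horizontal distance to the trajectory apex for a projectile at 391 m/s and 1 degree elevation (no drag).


R = v0^2*sin(2*theta)/g = 391^2*sin(2*1°)/9.81 = 543.881 m
apex_dist = R/2 = 543.881/2 = 271.9 m

271.9 m


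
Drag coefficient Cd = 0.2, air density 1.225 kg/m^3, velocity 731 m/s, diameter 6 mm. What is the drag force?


A = pi*(d/2)^2 = pi*(6/2000)^2 = 2.82743e-05 m^2
Fd = 0.5*Cd*rho*A*v^2 = 0.5*0.2*1.225*2.82743e-05*731^2 = 1.851 N

1.851 N


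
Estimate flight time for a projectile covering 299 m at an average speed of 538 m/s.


t = d/v = 299/538 = 0.5558 s

0.5558 s


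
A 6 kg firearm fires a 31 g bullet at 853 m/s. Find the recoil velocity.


v_recoil = m_p * v_p / m_gun = 0.031 * 853 / 6 = 4.407 m/s

4.407 m/s


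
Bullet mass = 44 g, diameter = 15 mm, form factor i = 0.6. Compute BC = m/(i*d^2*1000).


BC = m/(i*d^2*1000) = 44/(0.6 * 15^2 * 1000) = 0.0003259

0.0003259


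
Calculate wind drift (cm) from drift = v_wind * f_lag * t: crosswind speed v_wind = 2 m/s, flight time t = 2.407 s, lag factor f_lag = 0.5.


drift = v_wind * lag * t = 2 * 0.5 * 2.407 = 2.407 m ≈ 240.7 cm

240.7 cm


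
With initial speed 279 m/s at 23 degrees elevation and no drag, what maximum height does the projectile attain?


H = (v0*sin(theta))^2 / (2g) = (279*sin(23°))^2 / (2*9.81) = 605.7 m

605.7 m


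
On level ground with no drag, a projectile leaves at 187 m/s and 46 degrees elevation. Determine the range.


R = v0^2 * sin(2*theta) / g = 187^2 * sin(2*46°) / 9.81 = 3562 m

3562 m


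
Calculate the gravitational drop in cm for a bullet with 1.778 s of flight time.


drop = 0.5*g*t^2 = 0.5*9.81*1.778^2 = 15.5061 m ≈ 1551 cm

1551 cm


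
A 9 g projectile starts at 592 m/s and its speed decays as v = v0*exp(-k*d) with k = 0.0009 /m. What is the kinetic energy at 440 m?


v = v0*exp(-k*d) = 592*exp(-0.0009*440) = 398.42 m/s
E = 0.5*m*v^2 = 0.5*0.009*398.42^2 = 714.3 J

714.3 J


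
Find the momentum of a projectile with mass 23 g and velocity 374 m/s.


p = m*v = 0.023*374 = 8.602 kg·m/s

8.602 kg·m/s


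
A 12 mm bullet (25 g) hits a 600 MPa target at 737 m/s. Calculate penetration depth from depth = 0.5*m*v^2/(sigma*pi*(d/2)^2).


A = pi*(d/2)^2 = pi*(12/2)^2 = 113.097 mm^2
E = 0.5*m*v^2 = 0.5*0.025*737^2 = 6789.61 J
depth = E/(sigma*A) = 6789.61 J / (600 MPa * 113.097 mm^2) = 6789.61/(600 * 113.097) m = 0.100056 m ≈ 100.1 mm

100.1 mm


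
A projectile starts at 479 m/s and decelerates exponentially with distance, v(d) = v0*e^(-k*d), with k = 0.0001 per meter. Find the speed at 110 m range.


v = v0*exp(-k*d) = 479*exp(-0.0001*110) = 473.8 m/s

473.8 m/s


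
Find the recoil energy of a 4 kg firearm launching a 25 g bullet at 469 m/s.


v_r = m_p*v_p/m_gun = 0.025*469/4 = 2.93125 m/s, E_r = 0.5*m_gun*v_r^2 = 0.5*4*2.93125^2 = 17.18 J

17.18 J


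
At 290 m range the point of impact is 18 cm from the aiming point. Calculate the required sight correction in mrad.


1 mrad subtends 1 cm per 10 m of range, so adj = error_cm / (dist_m / 10) = 18 / (290/10) = 0.6207 mrad

0.6207 mrad


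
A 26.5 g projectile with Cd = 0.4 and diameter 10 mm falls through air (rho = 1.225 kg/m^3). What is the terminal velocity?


A = pi*(d/2)^2 = pi*(10/2000)^2 = 7.85398e-05 m^2
vt = sqrt(2mg/(Cd*rho*A)) = sqrt(2*0.0265*9.81/(0.4 * 1.225 * 7.85398e-05)) = 116.2 m/s

116.2 m/s


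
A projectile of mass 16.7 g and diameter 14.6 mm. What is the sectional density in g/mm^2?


SD = m/d^2 = 16.7/14.6^2 = 0.07834 g/mm^2

0.07834 g/mm^2


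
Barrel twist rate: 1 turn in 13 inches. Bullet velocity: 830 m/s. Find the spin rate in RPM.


twist_m = 13*0.0254 = 0.3302 m
spin = v/twist = 830/0.3302 = 2513.628 rev/s
RPM = spin*60 = 2513.628*60 ≈ 150818 RPM

150818 RPM


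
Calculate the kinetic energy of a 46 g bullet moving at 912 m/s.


E = 0.5*m*v^2 = 0.5*0.046*912^2 = 19130 J

19130 J


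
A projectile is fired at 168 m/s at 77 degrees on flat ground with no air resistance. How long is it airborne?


T = 2*v0*sin(theta)/g = 2*168*sin(77°)/9.81 = 33.37 s

33.37 s


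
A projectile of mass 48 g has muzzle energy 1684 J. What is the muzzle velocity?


v = sqrt(2*E/m) = sqrt(2*1684/0.048) = 264.9 m/s

264.9 m/s


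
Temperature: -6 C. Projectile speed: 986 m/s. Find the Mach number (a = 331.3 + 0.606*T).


a = 331.3 + 0.606*(-6) = 327.664 m/s
M = v/a = 986/327.664 = 3.009

3.009


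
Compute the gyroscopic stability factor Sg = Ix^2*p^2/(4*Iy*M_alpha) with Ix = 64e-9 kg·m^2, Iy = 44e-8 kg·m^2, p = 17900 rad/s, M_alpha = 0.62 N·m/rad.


Sg = Ix^2 * p^2 / (4 * Iy * M_alpha) = (64e-9)^2 * 17900^2 / (4 * 44e-8 * 0.62) = 1.203

1.203


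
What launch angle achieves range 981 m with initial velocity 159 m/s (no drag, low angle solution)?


sin(2*theta) = R*g/v0^2 = 981*9.81/159^2 = 0.380666, theta = arcsin(0.380666)/2 = 11.19°

11.19 degrees


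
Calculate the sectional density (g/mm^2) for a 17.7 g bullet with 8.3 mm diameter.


SD = m/d^2 = 17.7/8.3^2 = 0.2569 g/mm^2

0.2569 g/mm^2


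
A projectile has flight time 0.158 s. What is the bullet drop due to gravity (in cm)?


drop = 0.5*g*t^2 = 0.5*9.81*0.158^2 = 0.122448 m ≈ 12.24 cm

12.24 cm


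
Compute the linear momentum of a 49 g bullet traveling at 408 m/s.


p = m*v = 0.049*408 = 19.99 kg·m/s

19.99 kg·m/s


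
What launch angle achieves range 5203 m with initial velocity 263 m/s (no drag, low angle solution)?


sin(2*theta) = R*g/v0^2 = 5203*9.81/263^2 = 0.737923, theta = arcsin(0.737923)/2 = 23.78°

23.78 degrees


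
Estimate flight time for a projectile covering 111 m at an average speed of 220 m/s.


t = d/v = 111/220 = 0.5045 s

0.5045 s


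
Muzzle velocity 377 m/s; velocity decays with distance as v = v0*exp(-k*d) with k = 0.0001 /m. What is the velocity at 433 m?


v = v0*exp(-k*d) = 377*exp(-0.0001*433) = 361 m/s

361 m/s


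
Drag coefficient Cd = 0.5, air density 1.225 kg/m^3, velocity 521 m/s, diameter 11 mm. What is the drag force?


A = pi*(d/2)^2 = pi*(11/2000)^2 = 9.50332e-05 m^2
Fd = 0.5*Cd*rho*A*v^2 = 0.5*0.5*1.225*9.50332e-05*521^2 = 7.9 N

7.9 N


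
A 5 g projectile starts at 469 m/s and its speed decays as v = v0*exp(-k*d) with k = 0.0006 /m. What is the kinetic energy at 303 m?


v = v0*exp(-k*d) = 469*exp(-0.0006*303) = 391.037 m/s
E = 0.5*m*v^2 = 0.5*0.005*391.037^2 = 382.3 J

382.3 J


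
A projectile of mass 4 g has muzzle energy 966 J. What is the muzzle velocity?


v = sqrt(2*E/m) = sqrt(2*966/0.004) = 695 m/s

695 m/s


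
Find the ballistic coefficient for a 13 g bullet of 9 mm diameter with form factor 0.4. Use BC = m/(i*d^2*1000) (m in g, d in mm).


BC = m/(i*d^2*1000) = 13/(0.4 * 9^2 * 1000) = 0.0004012

0.0004012


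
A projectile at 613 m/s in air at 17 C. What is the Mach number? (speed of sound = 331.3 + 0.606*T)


a = 331.3 + 0.606*(17) = 341.602 m/s
M = v/a = 613/341.602 = 1.794

1.794


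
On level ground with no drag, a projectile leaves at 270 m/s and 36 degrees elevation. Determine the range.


R = v0^2 * sin(2*theta) / g = 270^2 * sin(2*36°) / 9.81 = 7067 m

7067 m


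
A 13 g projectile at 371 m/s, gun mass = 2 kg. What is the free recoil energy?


v_r = m_p*v_p/m_gun = 0.013*371/2 = 2.4115 m/s, E_r = 0.5*m_gun*v_r^2 = 0.5*2*2.4115^2 = 5.815 J

5.815 J


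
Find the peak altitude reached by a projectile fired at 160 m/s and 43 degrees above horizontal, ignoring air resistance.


H = (v0*sin(theta))^2 / (2g) = (160*sin(43°))^2 / (2*9.81) = 606.9 m

606.9 m


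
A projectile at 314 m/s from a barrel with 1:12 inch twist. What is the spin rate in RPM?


twist_m = 12*0.0254 = 0.3048 m
spin = v/twist = 314/0.3048 = 1030.184 rev/s
RPM = spin*60 = 1030.184*60 ≈ 61811 RPM

61811 RPM


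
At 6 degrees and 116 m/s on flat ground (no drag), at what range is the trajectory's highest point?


R = v0^2*sin(2*theta)/g = 116^2*sin(2*6°)/9.81 = 285.184 m
apex_dist = R/2 = 285.184/2 = 142.6 m

142.6 m


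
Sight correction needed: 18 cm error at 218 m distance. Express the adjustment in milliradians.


1 mrad subtends 1 cm per 10 m of range, so adj = error_cm / (dist_m / 10) = 18 / (218/10) = 0.8257 mrad

0.8257 mrad


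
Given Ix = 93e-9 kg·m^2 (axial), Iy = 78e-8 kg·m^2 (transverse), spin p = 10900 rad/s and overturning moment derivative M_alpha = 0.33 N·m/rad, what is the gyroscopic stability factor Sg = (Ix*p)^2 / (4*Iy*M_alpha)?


Sg = Ix^2 * p^2 / (4 * Iy * M_alpha) = (93e-9)^2 * 10900^2 / (4 * 78e-8 * 0.33) = 0.998

0.998


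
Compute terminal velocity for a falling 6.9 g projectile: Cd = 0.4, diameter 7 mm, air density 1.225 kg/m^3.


A = pi*(d/2)^2 = pi*(7/2000)^2 = 3.84845e-05 m^2
vt = sqrt(2mg/(Cd*rho*A)) = sqrt(2*0.0069*9.81/(0.4 * 1.225 * 3.84845e-05)) = 84.73 m/s

84.73 m/s
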